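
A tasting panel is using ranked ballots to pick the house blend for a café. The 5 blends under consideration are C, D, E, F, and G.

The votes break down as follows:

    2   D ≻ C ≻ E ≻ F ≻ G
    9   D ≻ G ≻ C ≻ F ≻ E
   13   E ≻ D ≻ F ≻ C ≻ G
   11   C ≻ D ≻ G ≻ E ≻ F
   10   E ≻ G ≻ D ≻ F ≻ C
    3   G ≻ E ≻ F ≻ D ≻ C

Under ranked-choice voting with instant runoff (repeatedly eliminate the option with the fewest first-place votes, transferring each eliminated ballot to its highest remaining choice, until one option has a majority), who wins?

Round 1: E 23, C 11, D 11, G 3, F 0. F has the fewest and is eliminated.
Round 2: E 23, C 11, D 11, G 3. G has the fewest and is eliminated.
Round 3: E 26, C 11, D 11. E has a majority.

E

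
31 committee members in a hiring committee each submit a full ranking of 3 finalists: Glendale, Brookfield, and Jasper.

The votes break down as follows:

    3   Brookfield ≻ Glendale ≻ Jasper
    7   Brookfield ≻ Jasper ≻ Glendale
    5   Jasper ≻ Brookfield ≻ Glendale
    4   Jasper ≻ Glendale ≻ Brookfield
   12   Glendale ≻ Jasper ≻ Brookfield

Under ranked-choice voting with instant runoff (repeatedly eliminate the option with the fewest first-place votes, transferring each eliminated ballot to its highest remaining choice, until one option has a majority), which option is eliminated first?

Jasper

Round 1: Glendale 12, Brookfield 10, Jasper 9. Jasper has the fewest and is eliminated.
Round 2: Glendale 16, Brookfield 15. Glendale has a majority.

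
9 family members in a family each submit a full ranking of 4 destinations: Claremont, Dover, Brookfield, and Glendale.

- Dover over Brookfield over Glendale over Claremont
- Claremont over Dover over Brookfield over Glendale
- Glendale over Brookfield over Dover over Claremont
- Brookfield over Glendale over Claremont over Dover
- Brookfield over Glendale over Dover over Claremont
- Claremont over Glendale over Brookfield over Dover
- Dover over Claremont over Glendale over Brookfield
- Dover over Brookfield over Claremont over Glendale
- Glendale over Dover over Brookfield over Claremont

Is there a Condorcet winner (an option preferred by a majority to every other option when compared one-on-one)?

Head-to-head results (9 voters total):
Claremont vs Dover: Dover wins 6–3.
Claremont vs Brookfield: Brookfield wins 6–3.
Claremont vs Glendale: Glendale wins 5–4.
Dover vs Brookfield: Dover wins 5–4.
Dover vs Glendale: Glendale wins 5–4.
Brookfield vs Glendale: Brookfield wins 5–4.
No candidate beats all others: Dover beats Brookfield beats Glendale beats Dover, a majority cycle.

No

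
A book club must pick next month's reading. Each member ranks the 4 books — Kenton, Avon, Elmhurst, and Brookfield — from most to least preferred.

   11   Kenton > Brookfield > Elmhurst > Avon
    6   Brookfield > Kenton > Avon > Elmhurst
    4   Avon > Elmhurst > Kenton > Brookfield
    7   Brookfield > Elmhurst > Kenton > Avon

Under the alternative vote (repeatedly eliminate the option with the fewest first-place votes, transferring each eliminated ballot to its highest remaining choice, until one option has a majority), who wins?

Kenton

Round 1: Brookfield 13, Kenton 11, Avon 4, Elmhurst 0. Elmhurst has the fewest and is eliminated.
Round 2: Brookfield 13, Kenton 11, Avon 4. Avon has the fewest and is eliminated.
Round 3: Kenton 15, Brookfield 13. Kenton has a majority.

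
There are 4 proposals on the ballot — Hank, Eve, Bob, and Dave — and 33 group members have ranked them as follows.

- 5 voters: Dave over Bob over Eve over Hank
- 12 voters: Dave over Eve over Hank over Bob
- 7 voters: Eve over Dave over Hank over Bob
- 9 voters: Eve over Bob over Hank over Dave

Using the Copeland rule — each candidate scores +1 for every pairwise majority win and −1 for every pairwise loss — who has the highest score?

Pairwise results:
  Hank vs Eve: Eve wins 33–0.
  Hank vs Bob: Hank wins 19–14.
  Hank vs Dave: Dave wins 24–9.
  Eve vs Bob: Eve wins 28–5.
  Eve vs Dave: Dave wins 17–16.
  Bob vs Dave: Dave wins 24–9.
Copeland scores (wins − losses):
  Hank: 1 − 2 = -1
  Eve: 2 − 1 = 1
  Bob: 0 − 3 = -3
  Dave: 3 − 0 = 3
Dave has the best Copeland score.

Dave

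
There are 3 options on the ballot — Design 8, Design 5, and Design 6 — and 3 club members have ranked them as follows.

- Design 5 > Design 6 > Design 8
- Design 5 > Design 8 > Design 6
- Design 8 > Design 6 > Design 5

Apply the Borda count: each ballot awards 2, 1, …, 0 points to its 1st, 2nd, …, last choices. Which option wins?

Design 5

Borda scores:
  Design 8: 0 + 1 + 2 = 3
  Design 5: 2 + 2 + 0 = 4
  Design 6: 1 + 0 + 1 = 2
Design 5 has the highest total.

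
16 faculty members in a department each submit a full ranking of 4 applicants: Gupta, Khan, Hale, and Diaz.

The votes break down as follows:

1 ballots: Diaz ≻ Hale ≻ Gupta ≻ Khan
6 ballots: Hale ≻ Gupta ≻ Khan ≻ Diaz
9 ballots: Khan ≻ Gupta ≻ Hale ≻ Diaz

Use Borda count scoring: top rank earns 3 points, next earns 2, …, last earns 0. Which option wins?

Khan

Borda scores:
  Gupta: 1 + 6·2 + 9·2 = 31
  Khan: 0 + 6·1 + 9·3 = 33
  Hale: 2 + 6·3 + 9·1 = 29
  Diaz: 3 + 6·0 + 9·0 = 3
Khan has the highest total.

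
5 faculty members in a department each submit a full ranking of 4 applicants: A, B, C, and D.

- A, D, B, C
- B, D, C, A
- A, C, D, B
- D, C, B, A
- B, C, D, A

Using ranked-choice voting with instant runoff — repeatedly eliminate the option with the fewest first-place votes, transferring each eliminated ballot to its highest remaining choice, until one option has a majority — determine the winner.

Round 1: A 2, B 2, D 1, C 0. C has the fewest and is eliminated.
Round 2: A 2, B 2, D 1. D has the fewest and is eliminated.
Round 3: B 3, A 2. B has a majority.

B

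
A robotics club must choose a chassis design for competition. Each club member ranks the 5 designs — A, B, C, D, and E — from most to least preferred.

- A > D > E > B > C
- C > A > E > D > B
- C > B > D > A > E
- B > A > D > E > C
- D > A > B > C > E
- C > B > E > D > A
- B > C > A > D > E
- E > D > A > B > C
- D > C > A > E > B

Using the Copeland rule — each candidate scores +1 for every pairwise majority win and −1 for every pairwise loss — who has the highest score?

D

Pairwise results:
  A vs B: A wins 5–4.
  A vs C: C wins 5–4.
  A vs D: D wins 5–4.
  A vs E: A wins 7–2.
  B vs C: B wins 5–4.
  B vs D: D wins 5–4.
  B vs E: B wins 5–4.
  C vs D: D wins 5–4.
  C vs E: C wins 6–3.
  D vs E: D wins 6–3.
Copeland scores (wins − losses):
  A: 2 − 2 = 0
  B: 2 − 2 = 0
  C: 2 − 2 = 0
  D: 4 − 0 = 4
  E: 0 − 4 = -4
D has the best Copeland score.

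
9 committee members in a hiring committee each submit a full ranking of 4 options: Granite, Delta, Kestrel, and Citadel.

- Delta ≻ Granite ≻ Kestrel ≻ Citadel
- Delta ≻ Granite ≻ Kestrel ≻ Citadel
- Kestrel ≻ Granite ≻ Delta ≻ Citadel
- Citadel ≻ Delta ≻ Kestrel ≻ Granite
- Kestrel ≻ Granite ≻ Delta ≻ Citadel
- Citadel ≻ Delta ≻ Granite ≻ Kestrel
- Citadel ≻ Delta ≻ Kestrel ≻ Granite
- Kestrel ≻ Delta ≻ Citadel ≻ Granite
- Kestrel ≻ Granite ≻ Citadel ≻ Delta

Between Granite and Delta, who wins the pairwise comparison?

Ballots ranking Granite above Delta: 3.
Ballots ranking Delta above Granite: 6.
Delta wins the head-to-head, 6–3.

Delta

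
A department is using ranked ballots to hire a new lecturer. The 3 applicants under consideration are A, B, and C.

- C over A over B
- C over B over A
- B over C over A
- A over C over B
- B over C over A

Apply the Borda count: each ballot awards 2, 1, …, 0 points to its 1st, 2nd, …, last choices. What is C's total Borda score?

Borda scores:
  A: 1 + 0 + 0 + 2 + 0 = 3
  B: 0 + 1 + 2 + 0 + 2 = 5
  C: 2 + 2 + 1 + 1 + 1 = 7

7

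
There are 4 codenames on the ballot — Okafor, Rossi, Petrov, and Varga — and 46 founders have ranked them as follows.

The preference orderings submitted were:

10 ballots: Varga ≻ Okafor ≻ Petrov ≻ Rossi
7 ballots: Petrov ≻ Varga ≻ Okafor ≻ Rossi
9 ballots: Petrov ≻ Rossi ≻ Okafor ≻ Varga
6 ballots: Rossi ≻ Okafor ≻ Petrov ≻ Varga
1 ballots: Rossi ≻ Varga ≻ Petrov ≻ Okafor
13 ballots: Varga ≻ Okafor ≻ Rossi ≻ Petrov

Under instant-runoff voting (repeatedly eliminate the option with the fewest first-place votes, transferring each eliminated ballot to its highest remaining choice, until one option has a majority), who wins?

Round 1: Varga 23, Petrov 16, Rossi 7, Okafor 0. Okafor has the fewest and is eliminated.
Round 2: Varga 23, Petrov 16, Rossi 7. Rossi has the fewest and is eliminated.
Round 3: Varga 24, Petrov 22. Varga has a majority.

Varga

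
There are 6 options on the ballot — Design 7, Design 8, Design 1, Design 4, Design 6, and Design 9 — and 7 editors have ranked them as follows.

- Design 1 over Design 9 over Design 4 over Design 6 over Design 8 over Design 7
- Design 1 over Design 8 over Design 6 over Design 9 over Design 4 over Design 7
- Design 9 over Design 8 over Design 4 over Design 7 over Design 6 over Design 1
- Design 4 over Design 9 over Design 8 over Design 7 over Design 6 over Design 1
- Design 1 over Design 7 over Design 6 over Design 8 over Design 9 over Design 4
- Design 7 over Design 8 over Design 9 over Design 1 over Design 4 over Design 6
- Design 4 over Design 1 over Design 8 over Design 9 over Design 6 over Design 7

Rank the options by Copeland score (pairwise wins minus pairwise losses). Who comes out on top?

Pairwise results:
  Design 7 vs Design 8: Design 8 wins 5–2.
  Design 7 vs Design 1: Design 1 wins 4–3.
  Design 7 vs Design 4: Design 4 wins 5–2.
  Design 7 vs Design 6: Design 7 wins 4–3.
  Design 7 vs Design 9: Design 9 wins 5–2.
  Design 8 vs Design 1: Design 1 wins 4–3.
  Design 8 vs Design 4: Design 8 wins 4–3.
  Design 8 vs Design 6: Design 8 wins 5–2.
  Design 8 vs Design 9: Design 8 wins 4–3.
  Design 1 vs Design 4: Design 1 wins 4–3.
  Design 1 vs Design 6: Design 1 wins 5–2.
  Design 1 vs Design 9: Design 1 wins 4–3.
  Design 4 vs Design 6: Design 4 wins 5–2.
  Design 4 vs Design 9: Design 9 wins 5–2.
  Design 6 vs Design 9: Design 9 wins 5–2.
Copeland scores (wins − losses):
  Design 7: 1 − 4 = -3
  Design 8: 4 − 1 = 3
  Design 1: 5 − 0 = 5
  Design 4: 2 − 3 = -1
  Design 6: 0 − 5 = -5
  Design 9: 3 − 2 = 1
Design 1 has the best Copeland score.

Design 1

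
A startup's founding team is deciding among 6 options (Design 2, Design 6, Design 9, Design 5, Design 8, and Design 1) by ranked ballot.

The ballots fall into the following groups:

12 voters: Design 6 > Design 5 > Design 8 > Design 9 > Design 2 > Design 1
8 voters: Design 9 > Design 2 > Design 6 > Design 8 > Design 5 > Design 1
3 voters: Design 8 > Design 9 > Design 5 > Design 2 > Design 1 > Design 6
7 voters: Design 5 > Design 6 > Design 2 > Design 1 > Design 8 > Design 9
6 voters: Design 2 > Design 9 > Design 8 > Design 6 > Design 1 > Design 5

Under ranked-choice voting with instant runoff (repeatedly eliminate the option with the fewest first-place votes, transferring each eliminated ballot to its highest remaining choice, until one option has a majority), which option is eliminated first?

Design 1

Round 1: Design 6 12, Design 9 8, Design 5 7, Design 2 6, Design 8 3, Design 1 0. Design 1 has the fewest and is eliminated.
Round 2: Design 6 12, Design 9 8, Design 5 7, Design 2 6, Design 8 3. Design 8 has the fewest and is eliminated.
Round 3: Design 6 12, Design 9 11, Design 5 7, Design 2 6. Design 2 has the fewest and is eliminated.
Round 4: Design 9 17, Design 6 12, Design 5 7. Design 5 has the fewest and is eliminated.
Round 5: Design 6 19, Design 9 17. Design 6 has a majority.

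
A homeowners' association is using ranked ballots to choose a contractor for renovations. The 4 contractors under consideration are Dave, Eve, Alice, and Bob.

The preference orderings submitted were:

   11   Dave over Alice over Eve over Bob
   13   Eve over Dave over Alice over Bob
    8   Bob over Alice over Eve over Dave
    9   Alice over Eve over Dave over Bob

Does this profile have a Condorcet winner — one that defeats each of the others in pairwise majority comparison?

Head-to-head results (41 voters total):
Dave vs Eve: Eve wins 30–11.
Dave vs Alice: Dave wins 24–17.
Dave vs Bob: Dave wins 33–8.
Eve vs Alice: Alice wins 28–13.
Eve vs Bob: Eve wins 33–8.
Alice vs Bob: Alice wins 33–8.
No candidate beats all others: Dave beats Alice beats Eve beats Dave, a majority cycle.

No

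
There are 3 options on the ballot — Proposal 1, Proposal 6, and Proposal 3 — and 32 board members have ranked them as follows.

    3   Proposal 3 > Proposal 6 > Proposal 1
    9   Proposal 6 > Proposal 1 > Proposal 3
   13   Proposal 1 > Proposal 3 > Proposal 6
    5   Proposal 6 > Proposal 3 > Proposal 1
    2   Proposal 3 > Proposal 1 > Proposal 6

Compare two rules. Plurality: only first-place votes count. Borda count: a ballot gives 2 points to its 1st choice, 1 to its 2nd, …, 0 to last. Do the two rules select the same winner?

Plurality first-place counts: Proposal 1 13, Proposal 6 14, Proposal 3 5 → Proposal 6.
Borda totals: Proposal 1 37, Proposal 6 31, Proposal 3 28 → Proposal 1.
The two rules disagree: plurality picks Proposal 6, Borda picks Proposal 1.

No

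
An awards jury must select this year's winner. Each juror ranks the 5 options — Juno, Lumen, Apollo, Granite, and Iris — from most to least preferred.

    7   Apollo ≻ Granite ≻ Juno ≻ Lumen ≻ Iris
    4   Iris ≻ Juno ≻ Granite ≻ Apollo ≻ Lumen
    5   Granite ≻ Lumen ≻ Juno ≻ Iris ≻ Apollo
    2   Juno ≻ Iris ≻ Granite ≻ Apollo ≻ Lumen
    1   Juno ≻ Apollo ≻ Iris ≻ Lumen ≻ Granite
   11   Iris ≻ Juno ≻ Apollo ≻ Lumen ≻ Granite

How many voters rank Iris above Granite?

18

Ballots ranking Iris above Granite: 4+2+1+11 = 18.
Ballots ranking Granite above Iris: 7+5 = 12.
So 18 of 30 voters prefer Iris to Granite.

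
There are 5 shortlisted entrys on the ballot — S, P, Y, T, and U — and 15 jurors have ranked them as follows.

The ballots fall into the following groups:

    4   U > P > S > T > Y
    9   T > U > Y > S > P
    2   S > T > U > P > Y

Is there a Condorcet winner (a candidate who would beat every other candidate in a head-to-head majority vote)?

Head-to-head results (15 voters total):
S vs P: S wins 11–4.
S vs Y: Y wins 9–6.
S vs T: T wins 9–6.
S vs U: U wins 13–2.
P vs Y: Y wins 9–6.
P vs T: T wins 11–4.
P vs U: U wins 15–0.
Y vs T: T wins 15–0.
Y vs U: U wins 15–0.
T vs U: T wins 11–4.
T beats each rival — S (9–6), P (11–4), Y (15–0), U (11–4) — so T is the Condorcet winner.

Yes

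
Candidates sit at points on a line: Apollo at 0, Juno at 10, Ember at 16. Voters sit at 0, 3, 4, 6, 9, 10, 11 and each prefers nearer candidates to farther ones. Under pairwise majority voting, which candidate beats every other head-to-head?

With single-peaked preferences on a line, the Condorcet winner is the candidate closest to the median voter.
The median voter (position 6) is closest to Juno at 10.
Check: Juno vs Ember — voters closer to Juno: 7 of 7.

Juno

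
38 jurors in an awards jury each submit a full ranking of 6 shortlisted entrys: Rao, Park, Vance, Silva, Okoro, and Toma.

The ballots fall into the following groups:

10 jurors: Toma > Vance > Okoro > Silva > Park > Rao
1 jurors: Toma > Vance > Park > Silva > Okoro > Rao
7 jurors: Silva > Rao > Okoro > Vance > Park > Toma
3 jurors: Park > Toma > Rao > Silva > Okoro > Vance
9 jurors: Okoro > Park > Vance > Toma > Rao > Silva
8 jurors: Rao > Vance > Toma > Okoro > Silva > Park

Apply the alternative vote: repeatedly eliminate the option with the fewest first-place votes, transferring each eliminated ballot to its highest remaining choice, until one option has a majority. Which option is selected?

Toma

Round 1: Toma 11, Okoro 9, Rao 8, Silva 7, Park 3, Vance 0. Vance has the fewest and is eliminated.
Round 2: Toma 11, Okoro 9, Rao 8, Silva 7, Park 3. Park has the fewest and is eliminated.
Round 3: Toma 14, Okoro 9, Rao 8, Silva 7. Silva has the fewest and is eliminated.
Round 4: Rao 15, Toma 14, Okoro 9. Okoro has the fewest and is eliminated.
Round 5: Toma 23, Rao 15. Toma has a majority.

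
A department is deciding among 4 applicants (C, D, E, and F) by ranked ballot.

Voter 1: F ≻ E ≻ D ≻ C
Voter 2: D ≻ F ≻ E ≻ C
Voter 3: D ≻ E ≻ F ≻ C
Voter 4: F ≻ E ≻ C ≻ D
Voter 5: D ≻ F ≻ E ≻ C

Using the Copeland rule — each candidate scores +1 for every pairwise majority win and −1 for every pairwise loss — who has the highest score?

Pairwise results:
  C vs D: D wins 4–1.
  C vs E: E wins 5–0.
  C vs F: F wins 5–0.
  D vs E: D wins 3–2.
  D vs F: D wins 3–2.
  E vs F: F wins 4–1.
Copeland scores (wins − losses):
  C: 0 − 3 = -3
  D: 3 − 0 = 3
  E: 1 − 2 = -1
  F: 2 − 1 = 1
D has the best Copeland score.

D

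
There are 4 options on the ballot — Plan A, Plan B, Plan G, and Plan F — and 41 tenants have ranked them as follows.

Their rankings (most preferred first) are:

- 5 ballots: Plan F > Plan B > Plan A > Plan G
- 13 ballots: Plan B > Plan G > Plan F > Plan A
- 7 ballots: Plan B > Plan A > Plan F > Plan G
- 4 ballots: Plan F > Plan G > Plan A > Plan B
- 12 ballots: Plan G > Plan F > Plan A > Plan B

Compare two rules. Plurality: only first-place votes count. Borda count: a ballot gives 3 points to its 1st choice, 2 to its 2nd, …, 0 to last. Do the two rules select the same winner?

Plurality first-place counts: Plan A 0, Plan B 20, Plan G 12, Plan F 9 → Plan B.
Borda totals: Plan A 35, Plan B 70, Plan G 70, Plan F 71 → Plan F.
The two rules disagree: plurality picks Plan B, Borda picks Plan F.

No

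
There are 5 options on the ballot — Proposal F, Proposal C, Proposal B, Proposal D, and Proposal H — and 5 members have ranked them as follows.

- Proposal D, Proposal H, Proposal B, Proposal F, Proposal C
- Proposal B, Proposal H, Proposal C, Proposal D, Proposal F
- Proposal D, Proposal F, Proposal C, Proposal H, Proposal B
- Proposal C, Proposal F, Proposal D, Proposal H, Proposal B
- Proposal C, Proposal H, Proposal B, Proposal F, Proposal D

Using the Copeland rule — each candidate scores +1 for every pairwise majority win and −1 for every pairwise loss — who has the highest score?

Pairwise results:
  Proposal F vs Proposal C: Proposal C wins 3–2.
  Proposal F vs Proposal B: Proposal B wins 3–2.
  Proposal F vs Proposal D: Proposal D wins 3–2.
  Proposal F vs Proposal H: Proposal H wins 3–2.
  Proposal C vs Proposal B: Proposal C wins 3–2.
  Proposal C vs Proposal D: Proposal C wins 3–2.
  Proposal C vs Proposal H: Proposal C wins 3–2.
  Proposal B vs Proposal D: Proposal D wins 3–2.
  Proposal B vs Proposal H: Proposal H wins 4–1.
  Proposal D vs Proposal H: Proposal D wins 3–2.
Copeland scores (wins − losses):
  Proposal F: 0 − 4 = -4
  Proposal C: 4 − 0 = 4
  Proposal B: 1 − 3 = -2
  Proposal D: 3 − 1 = 2
  Proposal H: 2 − 2 = 0
Proposal C has the best Copeland score.

Proposal C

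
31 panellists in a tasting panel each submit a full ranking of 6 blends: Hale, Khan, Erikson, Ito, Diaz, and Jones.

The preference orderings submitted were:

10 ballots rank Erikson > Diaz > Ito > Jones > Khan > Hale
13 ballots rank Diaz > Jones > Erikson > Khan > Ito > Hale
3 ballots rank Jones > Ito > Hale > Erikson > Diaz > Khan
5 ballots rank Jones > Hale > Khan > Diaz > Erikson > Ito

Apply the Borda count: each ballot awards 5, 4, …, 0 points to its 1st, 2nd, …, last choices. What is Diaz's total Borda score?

118

Borda scores:
  Hale: 10·0 + 13·0 + 3·3 + 5·4 = 29
  Khan: 10·1 + 13·2 + 3·0 + 5·3 = 51
  Erikson: 10·5 + 13·3 + 3·2 + 5·1 = 100
  Ito: 10·3 + 13·1 + 3·4 + 5·0 = 55
  Diaz: 10·4 + 13·5 + 3·1 + 5·2 = 118
  Jones: 10·2 + 13·4 + 3·5 + 5·5 = 112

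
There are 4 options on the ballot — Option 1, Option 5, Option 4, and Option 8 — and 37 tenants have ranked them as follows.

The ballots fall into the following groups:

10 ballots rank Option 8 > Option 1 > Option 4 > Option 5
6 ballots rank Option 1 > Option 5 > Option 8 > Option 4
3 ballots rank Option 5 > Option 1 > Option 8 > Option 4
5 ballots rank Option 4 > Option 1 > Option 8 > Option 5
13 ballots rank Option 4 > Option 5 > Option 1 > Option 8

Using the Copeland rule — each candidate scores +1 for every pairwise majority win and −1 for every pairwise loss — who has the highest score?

Pairwise results:
  Option 1 vs Option 5: Option 1 wins 21–16.
  Option 1 vs Option 4: Option 1 wins 19–18.
  Option 1 vs Option 8: Option 1 wins 27–10.
  Option 5 vs Option 4: Option 4 wins 28–9.
  Option 5 vs Option 8: Option 5 wins 22–15.
  Option 4 vs Option 8: Option 8 wins 19–18.
Copeland scores (wins − losses):
  Option 1: 3 − 0 = 3
  Option 5: 1 − 2 = -1
  Option 4: 1 − 2 = -1
  Option 8: 1 − 2 = -1
Option 1 has the best Copeland score.

Option 1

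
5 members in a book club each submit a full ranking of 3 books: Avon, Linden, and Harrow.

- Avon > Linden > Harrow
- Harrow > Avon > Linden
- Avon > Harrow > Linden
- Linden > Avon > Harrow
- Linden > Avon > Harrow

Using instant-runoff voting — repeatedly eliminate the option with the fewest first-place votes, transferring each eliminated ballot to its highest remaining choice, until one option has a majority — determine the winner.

Avon

Round 1: Avon 2, Linden 2, Harrow 1. Harrow has the fewest and is eliminated.
Round 2: Avon 3, Linden 2. Avon has a majority.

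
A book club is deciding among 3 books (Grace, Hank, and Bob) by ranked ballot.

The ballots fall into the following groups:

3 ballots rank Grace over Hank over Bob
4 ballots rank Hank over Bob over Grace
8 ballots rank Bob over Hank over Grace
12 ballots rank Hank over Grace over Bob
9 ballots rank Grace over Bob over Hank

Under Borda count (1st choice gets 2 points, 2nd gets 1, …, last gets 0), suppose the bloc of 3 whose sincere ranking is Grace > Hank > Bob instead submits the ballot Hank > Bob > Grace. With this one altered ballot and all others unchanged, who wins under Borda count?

Borda totals with the altered ballot: Grace 30, Hank 46, Bob 32.
The winner is unchanged: still Hank.

Hank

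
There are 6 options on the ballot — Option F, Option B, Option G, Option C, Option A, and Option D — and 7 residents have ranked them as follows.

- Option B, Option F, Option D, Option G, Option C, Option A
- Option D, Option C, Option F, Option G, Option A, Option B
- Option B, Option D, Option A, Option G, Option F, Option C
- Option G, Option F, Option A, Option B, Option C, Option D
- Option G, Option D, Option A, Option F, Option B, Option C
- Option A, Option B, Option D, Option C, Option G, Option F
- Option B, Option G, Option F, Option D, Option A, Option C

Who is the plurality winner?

First-place vote totals:
  Option F: 0
  Option B: 3
  Option G: 2
  Option C: 0
  Option A: 1
  Option D: 1
Option B has the most first-place votes.

Option B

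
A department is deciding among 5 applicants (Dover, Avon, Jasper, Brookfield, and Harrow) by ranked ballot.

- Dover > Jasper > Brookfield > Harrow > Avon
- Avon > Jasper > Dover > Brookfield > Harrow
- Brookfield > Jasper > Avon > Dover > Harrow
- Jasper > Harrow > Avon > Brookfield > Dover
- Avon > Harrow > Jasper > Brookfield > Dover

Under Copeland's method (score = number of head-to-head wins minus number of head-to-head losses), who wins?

Pairwise results:
  Dover vs Avon: Avon wins 4–1.
  Dover vs Jasper: Jasper wins 4–1.
  Dover vs Brookfield: Brookfield wins 3–2.
  Dover vs Harrow: Dover wins 3–2.
  Avon vs Jasper: Jasper wins 3–2.
  Avon vs Brookfield: Avon wins 3–2.
  Avon vs Harrow: Avon wins 3–2.
  Jasper vs Brookfield: Jasper wins 4–1.
  Jasper vs Harrow: Jasper wins 4–1.
  Brookfield vs Harrow: Brookfield wins 3–2.
Copeland scores (wins − losses):
  Dover: 1 − 3 = -2
  Avon: 3 − 1 = 2
  Jasper: 4 − 0 = 4
  Brookfield: 2 − 2 = 0
  Harrow: 0 − 4 = -4
Jasper has the best Copeland score.

Jasper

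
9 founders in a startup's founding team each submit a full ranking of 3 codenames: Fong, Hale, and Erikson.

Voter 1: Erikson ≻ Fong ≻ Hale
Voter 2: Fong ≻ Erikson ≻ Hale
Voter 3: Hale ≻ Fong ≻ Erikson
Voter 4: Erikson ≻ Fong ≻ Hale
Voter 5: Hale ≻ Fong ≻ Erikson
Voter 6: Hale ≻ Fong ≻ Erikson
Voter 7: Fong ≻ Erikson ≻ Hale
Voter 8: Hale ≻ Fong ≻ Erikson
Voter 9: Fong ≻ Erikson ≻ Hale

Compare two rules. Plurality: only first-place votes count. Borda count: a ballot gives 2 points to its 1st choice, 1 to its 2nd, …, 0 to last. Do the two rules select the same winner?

Plurality first-place counts: Fong 3, Hale 4, Erikson 2 → Hale.
Borda totals: Fong 12, Hale 8, Erikson 7 → Fong.
The two rules disagree: plurality picks Hale, Borda picks Fong.

No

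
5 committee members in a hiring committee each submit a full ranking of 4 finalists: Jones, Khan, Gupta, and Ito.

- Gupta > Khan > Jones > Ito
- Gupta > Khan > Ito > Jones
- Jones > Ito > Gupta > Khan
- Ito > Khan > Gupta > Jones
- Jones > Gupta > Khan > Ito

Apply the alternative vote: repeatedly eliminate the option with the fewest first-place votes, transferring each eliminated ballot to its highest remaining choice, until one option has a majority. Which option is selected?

Round 1: Jones 2, Gupta 2, Ito 1, Khan 0. Khan has the fewest and is eliminated.
Round 2: Jones 2, Gupta 2, Ito 1. Ito has the fewest and is eliminated.
Round 3: Gupta 3, Jones 2. Gupta has a majority.

Gupta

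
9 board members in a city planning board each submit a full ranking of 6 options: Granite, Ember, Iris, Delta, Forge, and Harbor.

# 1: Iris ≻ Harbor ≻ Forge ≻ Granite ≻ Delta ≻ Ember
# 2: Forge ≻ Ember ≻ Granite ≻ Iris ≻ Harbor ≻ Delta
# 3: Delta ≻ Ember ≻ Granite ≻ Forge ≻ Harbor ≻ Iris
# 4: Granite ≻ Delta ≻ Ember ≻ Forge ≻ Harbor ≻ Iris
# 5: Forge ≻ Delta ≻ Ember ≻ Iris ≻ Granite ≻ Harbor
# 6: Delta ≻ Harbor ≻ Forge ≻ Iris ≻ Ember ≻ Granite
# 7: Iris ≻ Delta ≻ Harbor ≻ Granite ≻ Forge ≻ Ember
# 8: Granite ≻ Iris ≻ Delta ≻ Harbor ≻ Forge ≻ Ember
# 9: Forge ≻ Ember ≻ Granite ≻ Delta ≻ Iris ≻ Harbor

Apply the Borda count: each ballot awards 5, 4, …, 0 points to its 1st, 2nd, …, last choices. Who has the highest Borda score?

Borda scores:
  Granite: 2 + 3 + 3 + 5 + 1 + 0 + 2 + 5 + 3 = 24
  Ember: 0 + 4 + 4 + 3 + 3 + 1 + 0 + 0 + 4 = 19
  Iris: 5 + 2 + 0 + 0 + 2 + 2 + 5 + 4 + 1 = 21
  Delta: 1 + 0 + 5 + 4 + 4 + 5 + 4 + 3 + 2 = 28
  Forge: 3 + 5 + 2 + 2 + 5 + 3 + 1 + 1 + 5 = 27
  Harbor: 4 + 1 + 1 + 1 + 0 + 4 + 3 + 2 + 0 = 16
Delta has the highest total.

Delta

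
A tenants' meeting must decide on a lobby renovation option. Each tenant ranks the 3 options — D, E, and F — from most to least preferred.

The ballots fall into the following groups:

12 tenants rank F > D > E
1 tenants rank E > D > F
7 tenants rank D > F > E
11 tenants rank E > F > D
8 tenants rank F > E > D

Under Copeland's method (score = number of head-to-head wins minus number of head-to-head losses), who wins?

Pairwise results:
  D vs E: E wins 20–19.
  D vs F: F wins 31–8.
  E vs F: F wins 27–12.
Copeland scores (wins − losses):
  D: 0 − 2 = -2
  E: 1 − 1 = 0
  F: 2 − 0 = 2
F has the best Copeland score.

F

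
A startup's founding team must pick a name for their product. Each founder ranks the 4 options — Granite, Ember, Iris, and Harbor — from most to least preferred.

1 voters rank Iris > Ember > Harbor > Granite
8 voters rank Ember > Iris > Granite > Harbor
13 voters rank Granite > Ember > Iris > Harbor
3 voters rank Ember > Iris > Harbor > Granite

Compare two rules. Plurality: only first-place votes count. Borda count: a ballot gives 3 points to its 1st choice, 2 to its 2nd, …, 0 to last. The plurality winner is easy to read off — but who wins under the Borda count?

Ember

Plurality first-place counts: Granite 13, Ember 11, Iris 1, Harbor 0 → Granite.
Borda totals: Granite 47, Ember 61, Iris 38, Harbor 4 → Ember.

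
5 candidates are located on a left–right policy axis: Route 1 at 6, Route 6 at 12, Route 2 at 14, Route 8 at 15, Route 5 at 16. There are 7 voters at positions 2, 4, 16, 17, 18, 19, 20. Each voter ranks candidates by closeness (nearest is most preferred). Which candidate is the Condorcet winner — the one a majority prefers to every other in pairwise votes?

Route 5

With single-peaked preferences on a line, the Condorcet winner is the candidate closest to the median voter.
The median voter (position 17) is closest to Route 5 at 16.
Check: Route 5 vs Route 2 — voters closer to Route 5: 5 of 7.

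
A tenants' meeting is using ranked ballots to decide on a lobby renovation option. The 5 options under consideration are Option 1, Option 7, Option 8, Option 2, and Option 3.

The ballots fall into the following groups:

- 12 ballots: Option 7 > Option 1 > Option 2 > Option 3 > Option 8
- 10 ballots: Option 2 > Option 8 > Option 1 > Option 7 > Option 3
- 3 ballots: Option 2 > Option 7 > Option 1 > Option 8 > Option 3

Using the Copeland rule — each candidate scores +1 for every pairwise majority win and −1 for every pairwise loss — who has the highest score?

Option 2

Pairwise results:
  Option 1 vs Option 7: Option 7 wins 15–10.
  Option 1 vs Option 8: Option 1 wins 15–10.
  Option 1 vs Option 2: Option 2 wins 13–12.
  Option 1 vs Option 3: Option 1 wins 25–0.
  Option 7 vs Option 8: Option 7 wins 15–10.
  Option 7 vs Option 2: Option 2 wins 13–12.
  Option 7 vs Option 3: Option 7 wins 25–0.
  Option 8 vs Option 2: Option 2 wins 25–0.
  Option 8 vs Option 3: Option 8 wins 13–12.
  Option 2 vs Option 3: Option 2 wins 25–0.
Copeland scores (wins − losses):
  Option 1: 2 − 2 = 0
  Option 7: 3 − 1 = 2
  Option 8: 1 − 3 = -2
  Option 2: 4 − 0 = 4
  Option 3: 0 − 4 = -4
Option 2 has the best Copeland score.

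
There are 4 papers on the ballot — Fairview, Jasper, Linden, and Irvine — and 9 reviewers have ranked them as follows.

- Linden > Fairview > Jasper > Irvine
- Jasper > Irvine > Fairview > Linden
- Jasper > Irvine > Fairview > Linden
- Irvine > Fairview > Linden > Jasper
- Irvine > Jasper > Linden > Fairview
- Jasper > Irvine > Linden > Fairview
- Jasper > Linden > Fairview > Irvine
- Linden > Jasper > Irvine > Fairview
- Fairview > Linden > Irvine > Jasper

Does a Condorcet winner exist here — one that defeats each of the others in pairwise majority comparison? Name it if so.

Head-to-head results (9 voters total):
Fairview vs Jasper: Jasper wins 6–3.
Fairview vs Linden: Linden wins 5–4.
Fairview vs Irvine: Irvine wins 6–3.
Jasper vs Linden: Jasper wins 5–4.
Jasper vs Irvine: Jasper wins 6–3.
Linden vs Irvine: Irvine wins 5–4.
Jasper beats each rival — Fairview (6–3), Linden (5–4), Irvine (6–3) — so Jasper is the Condorcet winner.

Jasper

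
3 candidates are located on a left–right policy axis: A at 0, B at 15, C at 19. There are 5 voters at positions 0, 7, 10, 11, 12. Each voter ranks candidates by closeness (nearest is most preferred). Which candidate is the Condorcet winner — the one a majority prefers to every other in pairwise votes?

B

With single-peaked preferences on a line, the Condorcet winner is the candidate closest to the median voter.
The median voter (position 10) is closest to B at 15.
Check: B vs A — voters closer to B: 3 of 5.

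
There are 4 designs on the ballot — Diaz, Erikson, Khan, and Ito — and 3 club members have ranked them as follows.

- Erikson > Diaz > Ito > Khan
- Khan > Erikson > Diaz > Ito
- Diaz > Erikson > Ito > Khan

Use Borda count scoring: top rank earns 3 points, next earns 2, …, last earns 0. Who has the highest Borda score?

Borda scores:
  Diaz: 2 + 1 + 3 = 6
  Erikson: 3 + 2 + 2 = 7
  Khan: 0 + 3 + 0 = 3
  Ito: 1 + 0 + 1 = 2
Erikson has the highest total.

Erikson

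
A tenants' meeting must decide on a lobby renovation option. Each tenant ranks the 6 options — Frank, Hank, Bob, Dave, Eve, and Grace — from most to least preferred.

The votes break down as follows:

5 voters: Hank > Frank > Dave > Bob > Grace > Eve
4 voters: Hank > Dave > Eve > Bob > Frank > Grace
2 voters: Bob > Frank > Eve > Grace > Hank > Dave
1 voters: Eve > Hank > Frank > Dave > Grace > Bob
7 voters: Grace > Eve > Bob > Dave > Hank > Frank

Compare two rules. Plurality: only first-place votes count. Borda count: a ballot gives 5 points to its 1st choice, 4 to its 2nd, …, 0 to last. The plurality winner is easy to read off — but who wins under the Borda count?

Plurality first-place counts: Frank 0, Hank 9, Bob 2, Dave 0, Eve 1, Grace 7 → Hank.
Borda totals: Frank 35, Hank 58, Bob 49, Dave 47, Eve 51, Grace 45 → Hank.

Hank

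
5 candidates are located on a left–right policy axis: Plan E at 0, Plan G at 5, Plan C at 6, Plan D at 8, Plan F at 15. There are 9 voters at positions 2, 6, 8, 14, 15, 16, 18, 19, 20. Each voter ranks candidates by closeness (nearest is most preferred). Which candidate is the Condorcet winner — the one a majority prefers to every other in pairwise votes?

Plan F

With single-peaked preferences on a line, the Condorcet winner is the candidate closest to the median voter.
The median voter (position 15) is closest to Plan F at 15.
Check: Plan F vs Plan G — voters closer to Plan F: 6 of 9.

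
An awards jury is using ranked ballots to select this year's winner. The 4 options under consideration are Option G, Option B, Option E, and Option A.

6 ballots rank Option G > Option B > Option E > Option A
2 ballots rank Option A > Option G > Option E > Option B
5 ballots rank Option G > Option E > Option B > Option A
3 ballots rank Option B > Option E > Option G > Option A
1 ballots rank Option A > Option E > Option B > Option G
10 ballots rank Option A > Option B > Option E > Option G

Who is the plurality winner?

Option A

First-place vote totals:
  Option G: 11
  Option B: 3
  Option E: 0
  Option A: 13
Option A has the most first-place votes.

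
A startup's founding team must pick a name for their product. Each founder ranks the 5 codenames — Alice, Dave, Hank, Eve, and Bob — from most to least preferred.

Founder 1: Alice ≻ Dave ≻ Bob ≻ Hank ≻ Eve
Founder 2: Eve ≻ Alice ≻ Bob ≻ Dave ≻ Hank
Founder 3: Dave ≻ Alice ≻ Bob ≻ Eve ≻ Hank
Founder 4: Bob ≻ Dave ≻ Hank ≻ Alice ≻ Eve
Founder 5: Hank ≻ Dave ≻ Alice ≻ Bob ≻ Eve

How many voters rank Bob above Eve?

Ballots ranking Bob above Eve: 4.
Ballots ranking Eve above Bob: 1.
So 4 of 5 voters prefer Bob to Eve.

4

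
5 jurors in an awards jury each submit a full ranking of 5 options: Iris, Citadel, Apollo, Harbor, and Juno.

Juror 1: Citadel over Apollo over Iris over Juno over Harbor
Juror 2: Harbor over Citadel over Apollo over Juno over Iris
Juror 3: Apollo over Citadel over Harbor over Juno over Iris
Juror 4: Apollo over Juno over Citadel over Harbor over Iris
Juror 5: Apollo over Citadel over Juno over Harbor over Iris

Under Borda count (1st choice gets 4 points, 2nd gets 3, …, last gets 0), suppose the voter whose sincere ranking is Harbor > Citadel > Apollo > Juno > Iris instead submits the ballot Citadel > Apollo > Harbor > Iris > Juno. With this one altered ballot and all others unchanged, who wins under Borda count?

Apollo

Borda totals with the altered ballot: Iris 3, Citadel 16, Apollo 18, Harbor 6, Juno 7.
The winner is unchanged: still Apollo.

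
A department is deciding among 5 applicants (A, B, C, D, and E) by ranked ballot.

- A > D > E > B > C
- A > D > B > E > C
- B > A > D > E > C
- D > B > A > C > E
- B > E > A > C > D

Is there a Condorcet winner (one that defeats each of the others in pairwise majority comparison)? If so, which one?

No Condorcet winner

Head-to-head results (5 voters total):
A vs B: B wins 3–2.
A vs C: A wins 5–0.
A vs D: A wins 4–1.
A vs E: A wins 4–1.
B vs C: B wins 5–0.
B vs D: D wins 3–2.
B vs E: B wins 4–1.
C vs D: D wins 4–1.
C vs E: E wins 4–1.
D vs E: D wins 4–1.
No candidate beats all others: A beats D beats B beats A, a majority cycle.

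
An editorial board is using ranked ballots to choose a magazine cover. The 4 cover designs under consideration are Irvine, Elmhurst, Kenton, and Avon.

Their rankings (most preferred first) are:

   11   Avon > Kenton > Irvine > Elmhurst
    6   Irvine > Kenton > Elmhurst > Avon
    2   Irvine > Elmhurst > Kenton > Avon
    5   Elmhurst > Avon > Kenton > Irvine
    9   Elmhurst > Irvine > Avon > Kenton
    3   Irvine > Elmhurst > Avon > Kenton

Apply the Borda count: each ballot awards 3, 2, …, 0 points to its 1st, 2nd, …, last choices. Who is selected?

Borda scores:
  Irvine: 11·1 + 6·3 + 2·3 + 5·0 + 9·2 + 3·3 = 62
  Elmhurst: 11·0 + 6·1 + 2·2 + 5·3 + 9·3 + 3·2 = 58
  Kenton: 11·2 + 6·2 + 2·1 + 5·1 + 9·0 + 3·0 = 41
  Avon: 11·3 + 6·0 + 2·0 + 5·2 + 9·1 + 3·1 = 55
Irvine has the highest total.

Irvine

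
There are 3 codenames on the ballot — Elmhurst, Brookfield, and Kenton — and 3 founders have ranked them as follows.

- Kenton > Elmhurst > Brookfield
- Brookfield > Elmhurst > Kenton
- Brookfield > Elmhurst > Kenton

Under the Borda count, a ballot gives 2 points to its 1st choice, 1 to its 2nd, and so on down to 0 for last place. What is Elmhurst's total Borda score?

3

Borda scores:
  Elmhurst: 1 + 1 + 1 = 3
  Brookfield: 0 + 2 + 2 = 4
  Kenton: 2 + 0 + 0 = 2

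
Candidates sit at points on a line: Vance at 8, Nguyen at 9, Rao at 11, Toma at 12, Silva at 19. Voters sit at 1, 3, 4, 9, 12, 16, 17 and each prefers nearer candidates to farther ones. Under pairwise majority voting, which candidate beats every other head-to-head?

Nguyen

With single-peaked preferences on a line, the Condorcet winner is the candidate closest to the median voter.
The median voter (position 9) is closest to Nguyen at 9.
Check: Nguyen vs Toma — voters closer to Nguyen: 4 of 7.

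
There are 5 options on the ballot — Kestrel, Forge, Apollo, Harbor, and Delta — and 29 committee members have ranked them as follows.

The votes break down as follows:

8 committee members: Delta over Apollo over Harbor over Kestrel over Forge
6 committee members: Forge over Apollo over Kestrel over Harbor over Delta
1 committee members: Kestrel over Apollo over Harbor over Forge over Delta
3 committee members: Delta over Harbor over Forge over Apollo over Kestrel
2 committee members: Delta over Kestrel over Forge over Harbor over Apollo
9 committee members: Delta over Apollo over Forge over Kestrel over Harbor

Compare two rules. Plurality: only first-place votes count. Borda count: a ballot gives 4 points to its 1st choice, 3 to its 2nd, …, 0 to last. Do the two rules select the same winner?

Yes

Plurality first-place counts: Kestrel 1, Forge 6, Apollo 0, Harbor 0, Delta 22 → Delta.
Borda totals: Kestrel 39, Forge 53, Apollo 75, Harbor 35, Delta 88 → Delta.
The two rules agree on Delta.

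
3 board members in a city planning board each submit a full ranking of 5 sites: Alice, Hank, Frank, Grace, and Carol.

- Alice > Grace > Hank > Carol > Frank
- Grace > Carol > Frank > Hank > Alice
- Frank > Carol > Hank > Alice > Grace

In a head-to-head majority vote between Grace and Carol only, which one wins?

Ballots ranking Grace above Carol: 2.
Ballots ranking Carol above Grace: 1.
Grace wins the head-to-head, 2–1.

Grace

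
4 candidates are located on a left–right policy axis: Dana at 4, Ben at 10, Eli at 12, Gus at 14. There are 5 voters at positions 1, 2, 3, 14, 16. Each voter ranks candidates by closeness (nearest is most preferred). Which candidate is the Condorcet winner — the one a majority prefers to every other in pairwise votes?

With single-peaked preferences on a line, the Condorcet winner is the candidate closest to the median voter.
The median voter (position 3) is closest to Dana at 4.
Check: Dana vs Ben — voters closer to Dana: 3 of 5.

Dana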